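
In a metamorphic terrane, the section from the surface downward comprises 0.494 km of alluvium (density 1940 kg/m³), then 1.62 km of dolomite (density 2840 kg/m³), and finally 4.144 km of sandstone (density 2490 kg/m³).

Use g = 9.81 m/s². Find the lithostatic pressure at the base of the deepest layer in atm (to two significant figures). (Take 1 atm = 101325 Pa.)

alluvium: 1940 kg/m³ × 9.81 m/s² × 494 m = 9.402×10^6 Pa = 92.79 atm
dolomite: 2840 kg/m³ × 9.81 m/s² × 1620 m = 4.513×10^7 Pa = 445.4 atm
sandstone: 2490 kg/m³ × 9.81 m/s² × 4144 m = 1.012×10^8 Pa = 999.0 atm
Total = 92.79 + 445.4 + 999.0 = 1537.2 atm

1500 atm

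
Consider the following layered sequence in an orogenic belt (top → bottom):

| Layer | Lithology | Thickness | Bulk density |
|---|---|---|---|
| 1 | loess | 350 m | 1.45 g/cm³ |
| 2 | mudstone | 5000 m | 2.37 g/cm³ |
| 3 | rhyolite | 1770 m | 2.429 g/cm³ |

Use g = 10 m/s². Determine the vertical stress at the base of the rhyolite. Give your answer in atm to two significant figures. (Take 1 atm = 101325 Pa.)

1600 atm

loess: 1450 kg/m³ × 10 m/s² × 350 m = 5.075×10^6 Pa = 50.09 atm
mudstone: 2370 kg/m³ × 10 m/s² × 5000 m = 1.185×10^8 Pa = 1170 atm
rhyolite: 2429 kg/m³ × 10 m/s² × 1770 m = 4.299×10^7 Pa = 424.3 atm
Total = 50.09 + 1170 + 424.3 = 1643.9 atm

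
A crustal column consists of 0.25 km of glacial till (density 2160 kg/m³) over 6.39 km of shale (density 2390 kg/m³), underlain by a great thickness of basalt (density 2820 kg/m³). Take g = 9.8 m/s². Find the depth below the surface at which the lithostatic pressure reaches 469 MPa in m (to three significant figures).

Pressure at base of upper layers: 2160×9.8×250 + 2390×9.8×6390 = 1.550×10^8 Pa = 155.0 MPa
Remaining pressure to be supplied by basalt: 4.690×10^8 − 1.550×10^8 = 3.140×10^8 Pa
Additional depth in basalt = 3.140×10^8 Pa / (2820 kg/m³ × 9.8 m/s²) = 11363 m
Total depth = 6640 m + 11363 m = 18003 m

18000 m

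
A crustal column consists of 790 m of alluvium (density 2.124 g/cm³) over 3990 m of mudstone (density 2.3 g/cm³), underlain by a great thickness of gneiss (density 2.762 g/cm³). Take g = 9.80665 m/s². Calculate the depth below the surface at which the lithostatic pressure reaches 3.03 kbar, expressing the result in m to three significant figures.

12000 m

Pressure at base of upper layers: 2124×9.80665×790 + 2300×9.80665×3990 = 1.065×10^8 Pa = 1.065 kbar
Remaining pressure to be supplied by gneiss: 3.030×10^8 − 1.065×10^8 = 1.965×10^8 Pa
Additional depth in gneiss = 1.965×10^8 Pa / (2762 kg/m³ × 9.80665 m/s²) = 7256.5 m
Total depth = 4780 m + 7256.5 m = 12036 m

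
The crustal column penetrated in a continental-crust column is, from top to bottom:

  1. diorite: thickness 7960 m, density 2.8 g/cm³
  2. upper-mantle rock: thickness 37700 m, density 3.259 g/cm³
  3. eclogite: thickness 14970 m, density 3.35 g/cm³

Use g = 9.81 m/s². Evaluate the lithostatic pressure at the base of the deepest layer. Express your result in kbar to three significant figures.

diorite: 2800 kg/m³ × 9.81 m/s² × 7960 m = 2.186×10^8 Pa = 2.186 kbar
upper-mantle rock: 3259 kg/m³ × 9.81 m/s² × 37700 m = 1.205×10^9 Pa = 12.05 kbar
eclogite: 3350 kg/m³ × 9.81 m/s² × 14970 m = 4.920×10^8 Pa = 4.920 kbar
Total = 2.186 + 12.05 + 4.920 = 19.159 kbar

19.2 kbar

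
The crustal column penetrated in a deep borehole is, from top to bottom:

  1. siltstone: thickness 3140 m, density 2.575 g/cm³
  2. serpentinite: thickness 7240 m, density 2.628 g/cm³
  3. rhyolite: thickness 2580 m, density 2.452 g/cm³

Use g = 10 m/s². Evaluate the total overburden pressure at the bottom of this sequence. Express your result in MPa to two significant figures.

330 MPa

siltstone: 2575 kg/m³ × 10 m/s² × 3140 m = 8.085×10^7 Pa = 80.86 MPa
serpentinite: 2628 kg/m³ × 10 m/s² × 7240 m = 1.903×10^8 Pa = 190.3 MPa
rhyolite: 2452 kg/m³ × 10 m/s² × 2580 m = 6.326×10^7 Pa = 63.26 MPa
Total = 80.86 + 190.3 + 63.26 = 334.38 MPa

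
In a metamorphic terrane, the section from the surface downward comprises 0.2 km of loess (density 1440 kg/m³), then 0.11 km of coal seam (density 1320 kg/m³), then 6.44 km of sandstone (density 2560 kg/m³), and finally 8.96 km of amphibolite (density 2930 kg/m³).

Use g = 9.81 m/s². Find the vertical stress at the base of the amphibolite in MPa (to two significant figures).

420 MPa

loess: 1440 kg/m³ × 9.81 m/s² × 200 m = 2.825×10^6 Pa = 2.825 MPa
coal seam: 1320 kg/m³ × 9.81 m/s² × 110 m = 1.424×10^6 Pa = 1.424 MPa
sandstone: 2560 kg/m³ × 9.81 m/s² × 6440 m = 1.617×10^8 Pa = 161.7 MPa
amphibolite: 2930 kg/m³ × 9.81 m/s² × 8960 m = 2.575×10^8 Pa = 257.5 MPa
Total = 2.825 + 1.424 + 161.7 + 257.5 = 423.52 MPa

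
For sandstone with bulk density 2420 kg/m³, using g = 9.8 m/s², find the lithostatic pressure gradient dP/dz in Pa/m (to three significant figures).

23700 Pa/m

dP/dz = ρg = 2420 kg/m³ × 9.8 m/s² = 23716 Pa/m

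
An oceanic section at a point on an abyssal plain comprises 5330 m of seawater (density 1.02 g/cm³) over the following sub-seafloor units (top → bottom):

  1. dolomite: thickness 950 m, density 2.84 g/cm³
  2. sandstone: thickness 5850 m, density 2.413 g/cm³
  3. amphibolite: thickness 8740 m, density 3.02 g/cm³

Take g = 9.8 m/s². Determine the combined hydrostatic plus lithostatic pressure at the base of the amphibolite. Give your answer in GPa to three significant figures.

seawater: 1020 kg/m³ × 9.8 m/s² × 5330 m = 5.328×10^7 Pa = 0.05328 GPa
dolomite: 2840 kg/m³ × 9.8 m/s² × 950 m = 2.644×10^7 Pa = 0.02644 GPa
sandstone: 2413 kg/m³ × 9.8 m/s² × 5850 m = 1.383×10^8 Pa = 0.1383 GPa
amphibolite: 3020 kg/m³ × 9.8 m/s² × 8740 m = 2.587×10^8 Pa = 0.2587 GPa
Total = 0.05328 + 0.02644 + 0.1383 + 0.2587 = 0.47673 GPa

0.477 GPa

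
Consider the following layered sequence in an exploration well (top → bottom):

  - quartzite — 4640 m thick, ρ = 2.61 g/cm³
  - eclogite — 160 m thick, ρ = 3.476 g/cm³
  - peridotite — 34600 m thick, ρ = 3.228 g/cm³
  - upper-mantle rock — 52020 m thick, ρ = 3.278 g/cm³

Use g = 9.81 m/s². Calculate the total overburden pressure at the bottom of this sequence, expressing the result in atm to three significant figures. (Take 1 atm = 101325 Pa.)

28500 atm

quartzite: 2610 kg/m³ × 9.81 m/s² × 4640 m = 1.188×10^8 Pa = 1172 atm
eclogite: 3476 kg/m³ × 9.81 m/s² × 160 m = 5.456×10^6 Pa = 53.85 atm
peridotite: 3228 kg/m³ × 9.81 m/s² × 34600 m = 1.096×10^9 Pa = 10813 atm
upper-mantle rock: 3278 kg/m³ × 9.81 m/s² × 52020 m = 1.673×10^9 Pa = 16509 atm
Total = 1172 + 53.85 + 10813 + 16509 = 28549 atm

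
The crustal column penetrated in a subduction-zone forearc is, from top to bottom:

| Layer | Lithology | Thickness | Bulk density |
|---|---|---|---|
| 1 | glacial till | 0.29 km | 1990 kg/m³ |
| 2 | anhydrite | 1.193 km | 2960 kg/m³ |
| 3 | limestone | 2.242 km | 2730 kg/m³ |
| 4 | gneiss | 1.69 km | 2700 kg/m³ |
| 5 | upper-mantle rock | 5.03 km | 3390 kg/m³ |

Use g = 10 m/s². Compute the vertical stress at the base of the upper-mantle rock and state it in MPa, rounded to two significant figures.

320 MPa

glacial till: 1990 kg/m³ × 10 m/s² × 290 m = 5.771×10^6 Pa = 5.771 MPa
anhydrite: 2960 kg/m³ × 10 m/s² × 1193 m = 3.531×10^7 Pa = 35.31 MPa
limestone: 2730 kg/m³ × 10 m/s² × 2242 m = 6.121×10^7 Pa = 61.21 MPa
gneiss: 2700 kg/m³ × 10 m/s² × 1690 m = 4.563×10^7 Pa = 45.63 MPa
upper-mantle rock: 3390 kg/m³ × 10 m/s² × 5030 m = 1.705×10^8 Pa = 170.5 MPa
Total = 5.771 + 35.31 + 61.21 + 45.63 + 170.5 = 318.44 MPa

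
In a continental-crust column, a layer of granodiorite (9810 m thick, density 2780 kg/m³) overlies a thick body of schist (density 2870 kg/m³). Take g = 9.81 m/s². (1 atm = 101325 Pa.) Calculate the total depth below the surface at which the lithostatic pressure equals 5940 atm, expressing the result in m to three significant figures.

Pressure at base of upper layers: 2780×9.81×9810 = 2.675×10^8 Pa = 2640 atm
Remaining pressure to be supplied by schist: 6.019×10^8 − 2.675×10^8 = 3.343×10^8 Pa
Additional depth in schist = 3.343×10^8 Pa / (2870 kg/m³ × 9.81 m/s²) = 11875 m
Total depth = 9810 m + 11875 m = 21685 m

21700 m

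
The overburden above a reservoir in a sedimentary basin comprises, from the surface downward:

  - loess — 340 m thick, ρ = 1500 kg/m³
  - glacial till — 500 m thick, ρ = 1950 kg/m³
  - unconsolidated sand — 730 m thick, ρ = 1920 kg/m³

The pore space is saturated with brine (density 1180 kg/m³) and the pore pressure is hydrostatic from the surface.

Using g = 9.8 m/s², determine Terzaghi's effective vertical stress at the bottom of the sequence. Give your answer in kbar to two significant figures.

Overburden (lithostatic) stress σ_v:
loess: 1500 kg/m³ × 9.8 m/s² × 340 m = 4.998×10^6 Pa = 4.998 MPa
glacial till: 1950 kg/m³ × 9.8 m/s² × 500 m = 9.555×10^6 Pa = 9.555 MPa
unconsolidated sand: 1920 kg/m³ × 9.8 m/s² × 730 m = 1.374×10^7 Pa = 13.74 MPa
Total = 4.998 + 9.555 + 13.74 = 28.289 MPa
Pore pressure P_p = 1180 kg/m³ × 9.8 m/s² × 1570 m = 1.816×10^7 Pa = 18.16 MPa
Effective stress σ' = σ_v − P_p = 28.29 − 18.16 = 10.133 MPa = 0.10133 kbar

0.10 kbar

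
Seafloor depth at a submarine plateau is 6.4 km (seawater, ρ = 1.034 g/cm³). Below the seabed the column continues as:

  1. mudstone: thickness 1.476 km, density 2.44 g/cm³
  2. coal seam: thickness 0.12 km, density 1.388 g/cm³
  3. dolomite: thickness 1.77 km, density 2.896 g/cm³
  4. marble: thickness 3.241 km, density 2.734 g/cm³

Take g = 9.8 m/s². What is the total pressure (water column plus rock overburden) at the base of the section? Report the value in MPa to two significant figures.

240 MPa

seawater: 1034 kg/m³ × 9.8 m/s² × 6400 m = 6.485×10^7 Pa = 64.85 MPa
mudstone: 2440 kg/m³ × 9.8 m/s² × 1476 m = 3.529×10^7 Pa = 35.29 MPa
coal seam: 1388 kg/m³ × 9.8 m/s² × 120 m = 1.632×10^6 Pa = 1.632 MPa
dolomite: 2896 kg/m³ × 9.8 m/s² × 1770 m = 5.023×10^7 Pa = 50.23 MPa
marble: 2734 kg/m³ × 9.8 m/s² × 3241 m = 8.684×10^7 Pa = 86.84 MPa
Total = 64.85 + 35.29 + 1.632 + 50.23 + 86.84 = 238.85 MPa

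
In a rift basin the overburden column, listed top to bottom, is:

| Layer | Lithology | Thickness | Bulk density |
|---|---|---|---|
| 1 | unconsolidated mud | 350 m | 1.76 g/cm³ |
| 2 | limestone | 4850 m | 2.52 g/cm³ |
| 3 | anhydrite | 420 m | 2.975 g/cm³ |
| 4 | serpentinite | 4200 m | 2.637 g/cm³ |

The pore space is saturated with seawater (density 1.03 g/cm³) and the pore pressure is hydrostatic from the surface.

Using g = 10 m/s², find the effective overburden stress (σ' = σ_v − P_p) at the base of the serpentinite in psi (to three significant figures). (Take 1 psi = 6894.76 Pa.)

Overburden (lithostatic) stress σ_v:
unconsolidated mud: 1760 kg/m³ × 10 m/s² × 350 m = 6.160×10^6 Pa = 6.160 MPa
limestone: 2520 kg/m³ × 10 m/s² × 4850 m = 1.222×10^8 Pa = 122.2 MPa
anhydrite: 2975 kg/m³ × 10 m/s² × 420 m = 1.250×10^7 Pa = 12.49 MPa
serpentinite: 2637 kg/m³ × 10 m/s² × 4200 m = 1.108×10^8 Pa = 110.8 MPa
Total = 6.160 + 122.2 + 12.49 + 110.8 = 251.63 MPa
Pore pressure P_p = 1030 kg/m³ × 10 m/s² × 9820 m = 1.011×10^8 Pa = 101.1 MPa
Effective stress σ' = σ_v − P_p = 251.6 − 101.1 = 150.48 MPa = 21826 psi

21800 psi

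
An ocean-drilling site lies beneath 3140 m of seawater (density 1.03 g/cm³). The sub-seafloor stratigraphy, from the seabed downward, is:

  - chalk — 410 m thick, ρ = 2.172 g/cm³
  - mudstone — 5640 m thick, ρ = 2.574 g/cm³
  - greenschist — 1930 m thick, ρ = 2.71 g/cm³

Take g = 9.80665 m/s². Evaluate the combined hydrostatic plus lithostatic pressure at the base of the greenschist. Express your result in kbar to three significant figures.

2.34 kbar

seawater: 1030 kg/m³ × 9.80665 m/s² × 3140 m = 3.172×10^7 Pa = 0.3172 kbar
chalk: 2172 kg/m³ × 9.80665 m/s² × 410 m = 8.733×10^6 Pa = 0.08733 kbar
mudstone: 2574 kg/m³ × 9.80665 m/s² × 5640 m = 1.424×10^8 Pa = 1.424 kbar
greenschist: 2710 kg/m³ × 9.80665 m/s² × 1930 m = 5.129×10^7 Pa = 0.5129 kbar
Total = 0.3172 + 0.08733 + 1.424 + 0.5129 = 2.3411 kbar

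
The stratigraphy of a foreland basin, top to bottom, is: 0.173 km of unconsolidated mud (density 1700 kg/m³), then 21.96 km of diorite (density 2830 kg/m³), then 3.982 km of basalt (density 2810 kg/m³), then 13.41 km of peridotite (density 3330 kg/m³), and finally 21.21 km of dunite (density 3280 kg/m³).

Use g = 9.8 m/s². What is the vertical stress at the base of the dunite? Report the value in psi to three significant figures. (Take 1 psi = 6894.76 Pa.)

267000 psi

unconsolidated mud: 1700 kg/m³ × 9.8 m/s² × 173 m = 2.882×10^6 Pa = 418.0 psi
diorite: 2830 kg/m³ × 9.8 m/s² × 21960 m = 6.090×10^8 Pa = 88334 psi
basalt: 2810 kg/m³ × 9.8 m/s² × 3982 m = 1.097×10^8 Pa = 15904 psi
peridotite: 3330 kg/m³ × 9.8 m/s² × 13410 m = 4.376×10^8 Pa = 63472 psi
dunite: 3280 kg/m³ × 9.8 m/s² × 21210 m = 6.818×10^8 Pa = 98883 psi
Total = 418.0 + 88334 + 15904 + 63472 + 98883 = 2.6701×10^5 psi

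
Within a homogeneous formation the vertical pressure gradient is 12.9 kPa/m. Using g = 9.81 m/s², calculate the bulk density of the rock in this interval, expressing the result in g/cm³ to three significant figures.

ρ = (dP/dz)/g = 12.9 kPa/m / 9.81 m/s² = 12900 Pa/m / 9.81 m/s² = 1315.0 kg/m³
= 1.315 g/cm³

1.31 g/cm³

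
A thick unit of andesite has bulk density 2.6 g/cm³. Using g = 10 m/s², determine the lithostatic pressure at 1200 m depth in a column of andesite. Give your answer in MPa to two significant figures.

31 MPa

andesite: 2600 kg/m³ × 10 m/s² × 1200 m = 3.120×10^7 Pa = 31.20 MPa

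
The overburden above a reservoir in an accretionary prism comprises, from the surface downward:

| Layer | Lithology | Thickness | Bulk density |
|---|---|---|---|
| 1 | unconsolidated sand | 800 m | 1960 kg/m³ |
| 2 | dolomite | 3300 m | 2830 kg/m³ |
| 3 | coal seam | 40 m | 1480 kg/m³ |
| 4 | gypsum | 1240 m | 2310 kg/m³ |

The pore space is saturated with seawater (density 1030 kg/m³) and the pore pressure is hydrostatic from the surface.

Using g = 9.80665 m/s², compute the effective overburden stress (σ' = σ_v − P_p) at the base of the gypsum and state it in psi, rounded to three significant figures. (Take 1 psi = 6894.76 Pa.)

Overburden (lithostatic) stress σ_v:
unconsolidated sand: 1960 kg/m³ × 9.80665 m/s² × 800 m = 1.538×10^7 Pa = 15.38 MPa
dolomite: 2830 kg/m³ × 9.80665 m/s² × 3300 m = 9.158×10^7 Pa = 91.58 MPa
coal seam: 1480 kg/m³ × 9.80665 m/s² × 40 m = 5.806×10^5 Pa = 0.5806 MPa
gypsum: 2310 kg/m³ × 9.80665 m/s² × 1240 m = 2.809×10^7 Pa = 28.09 MPa
Total = 15.38 + 91.58 + 0.5806 + 28.09 = 135.63 MPa
Pore pressure P_p = 1030 kg/m³ × 9.80665 m/s² × 5380 m = 5.434×10^7 Pa = 54.34 MPa
Effective stress σ' = σ_v − P_p = 135.6 − 54.34 = 81.289 MPa = 11790 psi

11800 psi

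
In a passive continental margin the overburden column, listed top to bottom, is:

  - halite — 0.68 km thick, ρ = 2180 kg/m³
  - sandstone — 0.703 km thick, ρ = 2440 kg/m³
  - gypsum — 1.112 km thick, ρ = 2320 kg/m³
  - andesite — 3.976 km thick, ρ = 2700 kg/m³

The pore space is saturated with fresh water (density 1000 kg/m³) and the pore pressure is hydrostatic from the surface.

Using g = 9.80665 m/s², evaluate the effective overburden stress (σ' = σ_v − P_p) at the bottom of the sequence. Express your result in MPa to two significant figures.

Overburden (lithostatic) stress σ_v:
halite: 2180 kg/m³ × 9.80665 m/s² × 680 m = 1.454×10^7 Pa = 14.54 MPa
sandstone: 2440 kg/m³ × 9.80665 m/s² × 703 m = 1.682×10^7 Pa = 16.82 MPa
gypsum: 2320 kg/m³ × 9.80665 m/s² × 1112 m = 2.530×10^7 Pa = 25.30 MPa
andesite: 2700 kg/m³ × 9.80665 m/s² × 3976 m = 1.053×10^8 Pa = 105.3 MPa
Total = 14.54 + 16.82 + 25.30 + 105.3 = 161.93 MPa
Pore pressure P_p = 1000 kg/m³ × 9.80665 m/s² × 6471 m = 6.346×10^7 Pa = 63.46 MPa
Effective stress σ' = σ_v − P_p = 161.9 − 63.46 = 98.476 MPa

98 MPa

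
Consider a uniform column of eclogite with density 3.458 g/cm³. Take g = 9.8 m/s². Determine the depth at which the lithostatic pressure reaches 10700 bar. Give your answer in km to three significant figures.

31.6 km

h = P/(ρg) = 10700 bar / (3458 kg/m³ × 9.8 m/s²) = 1.070×10^9 Pa / 33888 Pa/m = 31574 m
= 31.574 km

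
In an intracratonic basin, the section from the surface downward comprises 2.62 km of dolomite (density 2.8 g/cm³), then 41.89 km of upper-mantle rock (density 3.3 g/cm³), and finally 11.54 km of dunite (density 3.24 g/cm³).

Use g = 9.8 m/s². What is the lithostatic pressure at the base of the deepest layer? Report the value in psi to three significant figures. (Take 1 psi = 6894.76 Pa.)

260000 psi

dolomite: 2800 kg/m³ × 9.8 m/s² × 2620 m = 7.189×10^7 Pa = 10427 psi
upper-mantle rock: 3300 kg/m³ × 9.8 m/s² × 41890 m = 1.355×10^9 Pa = 1.965×10^5 psi
dunite: 3240 kg/m³ × 9.8 m/s² × 11540 m = 3.664×10^8 Pa = 53144 psi
Total = 10427 + 1.965×10^5 + 53144 = 2.6006×10^5 psi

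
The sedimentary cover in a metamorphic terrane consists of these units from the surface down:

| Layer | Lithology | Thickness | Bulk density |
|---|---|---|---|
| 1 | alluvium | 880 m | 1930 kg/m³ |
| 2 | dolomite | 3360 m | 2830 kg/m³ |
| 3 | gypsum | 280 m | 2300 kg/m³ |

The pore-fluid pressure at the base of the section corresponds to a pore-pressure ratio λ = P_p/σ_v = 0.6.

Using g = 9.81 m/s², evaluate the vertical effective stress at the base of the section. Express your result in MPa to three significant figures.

46.5 MPa

Overburden (lithostatic) stress σ_v:
alluvium: 1930 kg/m³ × 9.81 m/s² × 880 m = 1.666×10^7 Pa = 16.66 MPa
dolomite: 2830 kg/m³ × 9.81 m/s² × 3360 m = 9.328×10^7 Pa = 93.28 MPa
gypsum: 2300 kg/m³ × 9.81 m/s² × 280 m = 6.318×10^6 Pa = 6.318 MPa
Total = 16.66 + 93.28 + 6.318 = 116.26 MPa
Pore pressure P_p = λ·σ_v = 0.6 × 116.3 MPa = 69.76 MPa
Effective stress σ' = σ_v − P_p = 116.3 − 69.76 = 46.504 MPa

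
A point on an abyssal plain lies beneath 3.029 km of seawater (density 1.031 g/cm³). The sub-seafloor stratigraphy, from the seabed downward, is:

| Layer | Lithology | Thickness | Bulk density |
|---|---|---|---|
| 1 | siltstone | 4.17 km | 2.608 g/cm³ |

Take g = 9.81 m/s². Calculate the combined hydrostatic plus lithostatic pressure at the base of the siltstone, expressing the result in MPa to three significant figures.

seawater: 1031 kg/m³ × 9.81 m/s² × 3029 m = 3.064×10^7 Pa = 30.64 MPa
siltstone: 2608 kg/m³ × 9.81 m/s² × 4170 m = 1.067×10^8 Pa = 106.7 MPa
Total = 30.64 + 106.7 = 137.32 MPa

137 MPa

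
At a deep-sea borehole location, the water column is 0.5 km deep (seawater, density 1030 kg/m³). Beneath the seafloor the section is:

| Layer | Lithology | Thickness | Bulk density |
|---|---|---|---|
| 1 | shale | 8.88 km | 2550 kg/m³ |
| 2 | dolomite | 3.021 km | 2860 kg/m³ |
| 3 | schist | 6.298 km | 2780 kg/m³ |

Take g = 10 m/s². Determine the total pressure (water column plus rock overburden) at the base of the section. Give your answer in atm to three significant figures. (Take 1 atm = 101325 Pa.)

seawater: 1030 kg/m³ × 10 m/s² × 500 m = 5.150×10^6 Pa = 50.83 atm
shale: 2550 kg/m³ × 10 m/s² × 8880 m = 2.264×10^8 Pa = 2235 atm
dolomite: 2860 kg/m³ × 10 m/s² × 3021 m = 8.640×10^7 Pa = 852.7 atm
schist: 2780 kg/m³ × 10 m/s² × 6298 m = 1.751×10^8 Pa = 1728 atm
Total = 50.83 + 2235 + 852.7 + 1728 = 4866.3 atm

4870 atm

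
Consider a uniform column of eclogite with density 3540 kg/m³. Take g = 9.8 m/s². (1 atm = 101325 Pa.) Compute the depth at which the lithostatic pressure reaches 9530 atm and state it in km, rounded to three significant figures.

h = P/(ρg) = 9530 atm / (3540 kg/m³ × 9.8 m/s²) = 9.656×10^8 Pa / 34692 Pa/m = 27834 m
= 27.834 km

27.8 km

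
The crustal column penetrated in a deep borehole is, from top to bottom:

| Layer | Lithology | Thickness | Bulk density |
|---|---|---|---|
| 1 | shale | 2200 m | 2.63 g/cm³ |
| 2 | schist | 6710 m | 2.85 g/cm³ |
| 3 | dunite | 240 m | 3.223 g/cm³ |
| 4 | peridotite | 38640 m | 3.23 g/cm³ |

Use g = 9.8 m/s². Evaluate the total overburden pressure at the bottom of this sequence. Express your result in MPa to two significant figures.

1500 MPa

shale: 2630 kg/m³ × 9.8 m/s² × 2200 m = 5.670×10^7 Pa = 56.70 MPa
schist: 2850 kg/m³ × 9.8 m/s² × 6710 m = 1.874×10^8 Pa = 187.4 MPa
dunite: 3223 kg/m³ × 9.8 m/s² × 240 m = 7.580×10^6 Pa = 7.580 MPa
peridotite: 3230 kg/m³ × 9.8 m/s² × 38640 m = 1.223×10^9 Pa = 1223 MPa
Total = 56.70 + 187.4 + 7.580 + 1223 = 1474.8 MPa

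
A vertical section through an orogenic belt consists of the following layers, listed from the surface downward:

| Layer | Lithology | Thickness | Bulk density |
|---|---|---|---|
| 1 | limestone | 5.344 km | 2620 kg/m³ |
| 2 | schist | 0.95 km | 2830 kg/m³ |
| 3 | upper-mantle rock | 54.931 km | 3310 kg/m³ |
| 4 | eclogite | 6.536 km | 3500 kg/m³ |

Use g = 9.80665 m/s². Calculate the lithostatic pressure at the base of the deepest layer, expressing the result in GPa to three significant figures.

2.17 GPa

limestone: 2620 kg/m³ × 9.80665 m/s² × 5344 m = 1.373×10^8 Pa = 0.1373 GPa
schist: 2830 kg/m³ × 9.80665 m/s² × 950 m = 2.637×10^7 Pa = 0.02637 GPa
upper-mantle rock: 3310 kg/m³ × 9.80665 m/s² × 54931 m = 1.783×10^9 Pa = 1.783 GPa
eclogite: 3500 kg/m³ × 9.80665 m/s² × 6536 m = 2.243×10^8 Pa = 0.2243 GPa
Total = 0.1373 + 0.02637 + 1.783 + 0.2243 = 2.1711 GPa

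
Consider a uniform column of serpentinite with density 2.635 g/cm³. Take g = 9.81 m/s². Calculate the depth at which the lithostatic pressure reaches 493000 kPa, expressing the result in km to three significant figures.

19.1 km

h = P/(ρg) = 493000 kPa / (2635 kg/m³ × 9.81 m/s²) = 4.930×10^8 Pa / 25849 Pa/m = 19072 m
= 19.072 km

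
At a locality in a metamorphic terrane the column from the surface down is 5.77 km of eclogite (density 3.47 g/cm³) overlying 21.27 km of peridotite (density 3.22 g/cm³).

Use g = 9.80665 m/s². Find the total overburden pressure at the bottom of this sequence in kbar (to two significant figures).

eclogite: 3470 kg/m³ × 9.80665 m/s² × 5770 m = 1.963×10^8 Pa = 1.963 kbar
peridotite: 3220 kg/m³ × 9.80665 m/s² × 21270 m = 6.717×10^8 Pa = 6.717 kbar
Total = 1.963 + 6.717 = 8.6800 kbar

8.7 kbar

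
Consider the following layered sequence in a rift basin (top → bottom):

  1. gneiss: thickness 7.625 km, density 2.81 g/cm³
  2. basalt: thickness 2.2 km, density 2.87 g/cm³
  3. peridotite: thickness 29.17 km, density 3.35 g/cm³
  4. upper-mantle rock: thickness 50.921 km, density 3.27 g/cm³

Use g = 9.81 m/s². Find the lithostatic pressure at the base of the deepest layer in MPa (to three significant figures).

gneiss: 2810 kg/m³ × 9.81 m/s² × 7625 m = 2.102×10^8 Pa = 210.2 MPa
basalt: 2870 kg/m³ × 9.81 m/s² × 2200 m = 6.194×10^7 Pa = 61.94 MPa
peridotite: 3350 kg/m³ × 9.81 m/s² × 29170 m = 9.586×10^8 Pa = 958.6 MPa
upper-mantle rock: 3270 kg/m³ × 9.81 m/s² × 50921 m = 1.633×10^9 Pa = 1633 MPa
Total = 210.2 + 61.94 + 958.6 + 1633 = 2864.2 MPa

2860 MPa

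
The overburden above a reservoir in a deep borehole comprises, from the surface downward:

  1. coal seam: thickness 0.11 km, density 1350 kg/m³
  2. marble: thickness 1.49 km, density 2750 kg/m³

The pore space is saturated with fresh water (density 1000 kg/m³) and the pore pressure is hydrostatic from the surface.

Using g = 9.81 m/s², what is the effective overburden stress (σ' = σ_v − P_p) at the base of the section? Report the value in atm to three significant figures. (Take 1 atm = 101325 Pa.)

256 atm

Overburden (lithostatic) stress σ_v:
coal seam: 1350 kg/m³ × 9.81 m/s² × 110 m = 1.457×10^6 Pa = 1.457 MPa
marble: 2750 kg/m³ × 9.81 m/s² × 1490 m = 4.020×10^7 Pa = 40.20 MPa
Total = 1.457 + 40.20 = 41.653 MPa
Pore pressure P_p = 1000 kg/m³ × 9.81 m/s² × 1600 m = 1.570×10^7 Pa = 15.70 MPa
Effective stress σ' = σ_v − P_p = 41.65 − 15.70 = 25.957 MPa = 256.18 atm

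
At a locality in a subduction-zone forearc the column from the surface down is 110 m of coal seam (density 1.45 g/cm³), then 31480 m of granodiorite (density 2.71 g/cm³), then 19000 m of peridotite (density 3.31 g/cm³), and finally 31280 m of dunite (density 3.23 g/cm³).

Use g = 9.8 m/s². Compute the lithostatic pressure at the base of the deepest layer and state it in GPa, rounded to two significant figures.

2.4 GPa

coal seam: 1450 kg/m³ × 9.8 m/s² × 110 m = 1.563×10^6 Pa = 1.563×10^-3 GPa
granodiorite: 2710 kg/m³ × 9.8 m/s² × 31480 m = 8.360×10^8 Pa = 0.8360 GPa
peridotite: 3310 kg/m³ × 9.8 m/s² × 19000 m = 6.163×10^8 Pa = 0.6163 GPa
dunite: 3230 kg/m³ × 9.8 m/s² × 31280 m = 9.901×10^8 Pa = 0.9901 GPa
Total = 1.563×10^-3 + 0.8360 + 0.6163 + 0.9901 = 2.4441 GPa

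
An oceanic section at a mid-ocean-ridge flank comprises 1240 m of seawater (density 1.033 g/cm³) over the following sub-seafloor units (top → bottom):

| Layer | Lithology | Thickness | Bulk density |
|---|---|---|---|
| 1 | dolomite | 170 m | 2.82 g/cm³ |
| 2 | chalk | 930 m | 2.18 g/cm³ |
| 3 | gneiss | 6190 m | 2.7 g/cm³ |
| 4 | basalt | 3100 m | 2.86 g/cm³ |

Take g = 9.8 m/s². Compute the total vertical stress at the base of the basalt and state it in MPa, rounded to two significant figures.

seawater: 1033 kg/m³ × 9.8 m/s² × 1240 m = 1.255×10^7 Pa = 12.55 MPa
dolomite: 2820 kg/m³ × 9.8 m/s² × 170 m = 4.698×10^6 Pa = 4.698 MPa
chalk: 2180 kg/m³ × 9.8 m/s² × 930 m = 1.987×10^7 Pa = 19.87 MPa
gneiss: 2700 kg/m³ × 9.8 m/s² × 6190 m = 1.638×10^8 Pa = 163.8 MPa
basalt: 2860 kg/m³ × 9.8 m/s² × 3100 m = 8.689×10^7 Pa = 86.89 MPa
Total = 12.55 + 4.698 + 19.87 + 163.8 + 86.89 = 287.79 MPa

290 MPa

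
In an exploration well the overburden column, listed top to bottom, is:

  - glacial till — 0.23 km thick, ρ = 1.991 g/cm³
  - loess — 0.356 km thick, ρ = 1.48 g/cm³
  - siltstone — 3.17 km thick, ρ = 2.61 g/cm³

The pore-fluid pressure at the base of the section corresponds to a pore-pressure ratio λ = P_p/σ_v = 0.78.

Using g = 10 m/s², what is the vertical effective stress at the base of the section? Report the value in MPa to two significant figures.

20 MPa

Overburden (lithostatic) stress σ_v:
glacial till: 1991 kg/m³ × 10 m/s² × 230 m = 4.579×10^6 Pa = 4.579 MPa
loess: 1480 kg/m³ × 10 m/s² × 356 m = 5.269×10^6 Pa = 5.269 MPa
siltstone: 2610 kg/m³ × 10 m/s² × 3170 m = 8.274×10^7 Pa = 82.74 MPa
Total = 4.579 + 5.269 + 82.74 = 92.585 MPa
Pore pressure P_p = λ·σ_v = 0.78 × 92.59 MPa = 72.22 MPa
Effective stress σ' = σ_v − P_p = 92.59 − 72.22 = 20.369 MPa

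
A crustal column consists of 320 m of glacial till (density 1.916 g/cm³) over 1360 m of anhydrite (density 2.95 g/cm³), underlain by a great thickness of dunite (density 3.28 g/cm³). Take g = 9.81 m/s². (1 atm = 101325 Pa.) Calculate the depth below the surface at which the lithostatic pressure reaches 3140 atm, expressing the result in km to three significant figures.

10.2 km

Pressure at base of upper layers: 1916×9.81×320 + 2950×9.81×1360 = 4.537×10^7 Pa = 447.8 atm
Remaining pressure to be supplied by dunite: 3.182×10^8 − 4.537×10^7 = 2.728×10^8 Pa
Additional depth in dunite = 2.728×10^8 Pa / (3280 kg/m³ × 9.81 m/s²) = 8477.8 m
Total depth = 1680 m + 8477.8 m = 10158 m
= 10.158 km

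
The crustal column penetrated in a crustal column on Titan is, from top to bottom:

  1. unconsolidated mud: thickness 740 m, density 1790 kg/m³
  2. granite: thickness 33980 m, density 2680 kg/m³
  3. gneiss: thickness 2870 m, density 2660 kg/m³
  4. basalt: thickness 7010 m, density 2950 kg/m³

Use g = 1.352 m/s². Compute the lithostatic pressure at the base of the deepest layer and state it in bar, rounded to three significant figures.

unconsolidated mud: 1790 kg/m³ × 1.352 m/s² × 740 m = 1.791×10^6 Pa = 17.91 bar
granite: 2680 kg/m³ × 1.352 m/s² × 33980 m = 1.231×10^8 Pa = 1231 bar
gneiss: 2660 kg/m³ × 1.352 m/s² × 2870 m = 1.032×10^7 Pa = 103.2 bar
basalt: 2950 kg/m³ × 1.352 m/s² × 7010 m = 2.796×10^7 Pa = 279.6 bar
Total = 17.91 + 1231 + 103.2 + 279.6 = 1631.9 bar

1630 bar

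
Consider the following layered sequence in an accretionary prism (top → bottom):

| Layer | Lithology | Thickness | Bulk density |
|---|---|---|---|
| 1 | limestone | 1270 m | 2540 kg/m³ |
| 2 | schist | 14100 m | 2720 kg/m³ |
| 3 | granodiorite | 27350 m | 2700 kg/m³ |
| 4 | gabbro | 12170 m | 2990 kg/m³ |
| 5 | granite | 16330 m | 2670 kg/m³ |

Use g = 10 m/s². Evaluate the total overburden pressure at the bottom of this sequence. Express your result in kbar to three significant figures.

19.5 kbar

limestone: 2540 kg/m³ × 10 m/s² × 1270 m = 3.226×10^7 Pa = 0.3226 kbar
schist: 2720 kg/m³ × 10 m/s² × 14100 m = 3.835×10^8 Pa = 3.835 kbar
granodiorite: 2700 kg/m³ × 10 m/s² × 27350 m = 7.385×10^8 Pa = 7.385 kbar
gabbro: 2990 kg/m³ × 10 m/s² × 12170 m = 3.639×10^8 Pa = 3.639 kbar
granite: 2670 kg/m³ × 10 m/s² × 16330 m = 4.360×10^8 Pa = 4.360 kbar
Total = 0.3226 + 3.835 + 7.385 + 3.639 + 4.360 = 19.541 kbar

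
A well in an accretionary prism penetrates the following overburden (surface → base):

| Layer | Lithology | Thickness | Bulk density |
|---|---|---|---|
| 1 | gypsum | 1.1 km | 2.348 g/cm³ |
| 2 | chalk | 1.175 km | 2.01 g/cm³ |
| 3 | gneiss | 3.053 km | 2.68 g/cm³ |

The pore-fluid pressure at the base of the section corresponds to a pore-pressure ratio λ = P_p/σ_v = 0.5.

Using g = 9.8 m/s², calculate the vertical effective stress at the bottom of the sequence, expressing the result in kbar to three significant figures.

0.643 kbar

Overburden (lithostatic) stress σ_v:
gypsum: 2348 kg/m³ × 9.8 m/s² × 1100 m = 2.531×10^7 Pa = 25.31 MPa
chalk: 2010 kg/m³ × 9.8 m/s² × 1175 m = 2.315×10^7 Pa = 23.15 MPa
gneiss: 2680 kg/m³ × 9.8 m/s² × 3053 m = 8.018×10^7 Pa = 80.18 MPa
Total = 25.31 + 23.15 + 80.18 = 128.64 MPa
Pore pressure P_p = λ·σ_v = 0.5 × 128.6 MPa = 64.32 MPa
Effective stress σ' = σ_v − P_p = 128.6 − 64.32 = 64.320 MPa = 0.64320 kbar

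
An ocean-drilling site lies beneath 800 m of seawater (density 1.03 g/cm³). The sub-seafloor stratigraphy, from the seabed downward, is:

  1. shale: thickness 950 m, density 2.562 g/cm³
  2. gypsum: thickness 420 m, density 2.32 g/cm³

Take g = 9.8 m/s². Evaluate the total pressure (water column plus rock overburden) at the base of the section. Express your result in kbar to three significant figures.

0.415 kbar

seawater: 1030 kg/m³ × 9.8 m/s² × 800 m = 8.075×10^6 Pa = 0.08075 kbar
shale: 2562 kg/m³ × 9.8 m/s² × 950 m = 2.385×10^7 Pa = 0.2385 kbar
gypsum: 2320 kg/m³ × 9.8 m/s² × 420 m = 9.549×10^6 Pa = 0.09549 kbar
Total = 0.08075 + 0.2385 + 0.09549 = 0.41477 kbar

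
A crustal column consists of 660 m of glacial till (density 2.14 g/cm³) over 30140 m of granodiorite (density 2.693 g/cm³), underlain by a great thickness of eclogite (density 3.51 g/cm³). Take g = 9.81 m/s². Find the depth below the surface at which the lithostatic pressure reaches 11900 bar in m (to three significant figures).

41800 m

Pressure at base of upper layers: 2140×9.81×660 + 2693×9.81×30140 = 8.101×10^8 Pa = 8101 bar
Remaining pressure to be supplied by eclogite: 1.190×10^9 − 8.101×10^8 = 3.799×10^8 Pa
Additional depth in eclogite = 3.799×10^8 Pa / (3510 kg/m³ × 9.81 m/s²) = 11033 m
Total depth = 30800 m + 11033 m = 41833 m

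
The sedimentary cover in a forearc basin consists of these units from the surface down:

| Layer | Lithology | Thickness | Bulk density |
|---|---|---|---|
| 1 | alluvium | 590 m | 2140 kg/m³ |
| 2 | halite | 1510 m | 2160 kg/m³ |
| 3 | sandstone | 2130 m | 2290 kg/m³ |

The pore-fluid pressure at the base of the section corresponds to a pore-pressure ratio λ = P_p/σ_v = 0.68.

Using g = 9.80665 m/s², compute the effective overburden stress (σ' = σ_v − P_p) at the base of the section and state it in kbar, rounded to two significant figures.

0.30 kbar

Overburden (lithostatic) stress σ_v:
alluvium: 2140 kg/m³ × 9.80665 m/s² × 590 m = 1.238×10^7 Pa = 12.38 MPa
halite: 2160 kg/m³ × 9.80665 m/s² × 1510 m = 3.199×10^7 Pa = 31.99 MPa
sandstone: 2290 kg/m³ × 9.80665 m/s² × 2130 m = 4.783×10^7 Pa = 47.83 MPa
Total = 12.38 + 31.99 + 47.83 = 92.201 MPa
Pore pressure P_p = λ·σ_v = 0.68 × 92.20 MPa = 62.70 MPa
Effective stress σ' = σ_v − P_p = 92.20 − 62.70 = 29.504 MPa = 0.29504 kbar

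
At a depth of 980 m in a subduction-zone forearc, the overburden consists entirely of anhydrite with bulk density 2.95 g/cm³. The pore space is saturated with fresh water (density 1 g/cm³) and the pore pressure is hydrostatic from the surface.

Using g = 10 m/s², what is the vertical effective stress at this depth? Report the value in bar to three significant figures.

191 bar

Overburden (lithostatic) stress σ_v:
anhydrite: 2950 kg/m³ × 10 m/s² × 980 m = 2.891×10^7 Pa = 28.91 MPa
Pore pressure P_p = 1000 kg/m³ × 10 m/s² × 980 m = 9.800×10^6 Pa = 9.800 MPa
Effective stress σ' = σ_v − P_p = 28.91 − 9.800 = 19.110 MPa = 191.10 bar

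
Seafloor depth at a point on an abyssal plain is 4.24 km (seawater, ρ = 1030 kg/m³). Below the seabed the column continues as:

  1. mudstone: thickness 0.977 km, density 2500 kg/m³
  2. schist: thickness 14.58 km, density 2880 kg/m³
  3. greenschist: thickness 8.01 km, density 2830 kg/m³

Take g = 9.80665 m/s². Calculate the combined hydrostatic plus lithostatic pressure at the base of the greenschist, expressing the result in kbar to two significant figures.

7.0 kbar

seawater: 1030 kg/m³ × 9.80665 m/s² × 4240 m = 4.283×10^7 Pa = 0.4283 kbar
mudstone: 2500 kg/m³ × 9.80665 m/s² × 977 m = 2.395×10^7 Pa = 0.2395 kbar
schist: 2880 kg/m³ × 9.80665 m/s² × 14580 m = 4.118×10^8 Pa = 4.118 kbar
greenschist: 2830 kg/m³ × 9.80665 m/s² × 8010 m = 2.223×10^8 Pa = 2.223 kbar
Total = 0.4283 + 0.2395 + 4.118 + 2.223 = 7.0087 kbar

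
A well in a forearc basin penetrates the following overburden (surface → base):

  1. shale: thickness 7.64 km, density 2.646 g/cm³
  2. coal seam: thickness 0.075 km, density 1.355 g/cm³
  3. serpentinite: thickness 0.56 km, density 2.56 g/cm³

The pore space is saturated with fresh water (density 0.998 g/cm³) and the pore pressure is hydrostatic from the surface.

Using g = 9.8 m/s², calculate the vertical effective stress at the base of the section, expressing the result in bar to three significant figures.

1320 bar

Overburden (lithostatic) stress σ_v:
shale: 2646 kg/m³ × 9.8 m/s² × 7640 m = 1.981×10^8 Pa = 198.1 MPa
coal seam: 1355 kg/m³ × 9.8 m/s² × 75 m = 9.959×10^5 Pa = 0.9959 MPa
serpentinite: 2560 kg/m³ × 9.8 m/s² × 560 m = 1.405×10^7 Pa = 14.05 MPa
Total = 198.1 + 0.9959 + 14.05 = 213.16 MPa
Pore pressure P_p = 998 kg/m³ × 9.8 m/s² × 8275 m = 8.093×10^7 Pa = 80.93 MPa
Effective stress σ' = σ_v − P_p = 213.2 − 80.93 = 132.22 MPa = 1322.2 bar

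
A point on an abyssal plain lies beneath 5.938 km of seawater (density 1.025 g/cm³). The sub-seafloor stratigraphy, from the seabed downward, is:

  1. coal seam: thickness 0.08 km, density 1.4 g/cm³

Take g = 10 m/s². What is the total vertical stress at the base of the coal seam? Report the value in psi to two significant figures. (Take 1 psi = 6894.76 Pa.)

seawater: 1025 kg/m³ × 10 m/s² × 5938 m = 6.086×10^7 Pa = 8828 psi
coal seam: 1400 kg/m³ × 10 m/s² × 80 m = 1.120×10^6 Pa = 162.4 psi
Total = 8828 + 162.4 = 8990.1 psi

9000 psi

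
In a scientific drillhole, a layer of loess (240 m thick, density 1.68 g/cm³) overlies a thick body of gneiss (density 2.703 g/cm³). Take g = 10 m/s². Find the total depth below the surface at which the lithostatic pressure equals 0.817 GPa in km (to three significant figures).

30.3 km

Pressure at base of upper layers: 1680×10×240 = 4.032×10^6 Pa = 4.032×10^-3 GPa
Remaining pressure to be supplied by gneiss: 8.170×10^8 − 4.032×10^6 = 8.130×10^8 Pa
Additional depth in gneiss = 8.130×10^8 Pa / (2703 kg/m³ × 10 m/s²) = 30077 m
Total depth = 240 m + 30077 m = 30317 m
= 30.317 km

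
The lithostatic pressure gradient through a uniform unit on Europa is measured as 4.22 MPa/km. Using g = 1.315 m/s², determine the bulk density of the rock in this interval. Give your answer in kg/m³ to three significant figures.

ρ = (dP/dz)/g = 4.22 MPa/km / 1.315 m/s² = 4220.0 Pa/m / 1.315 m/s² = 3209.1 kg/m³

3210 kg/m³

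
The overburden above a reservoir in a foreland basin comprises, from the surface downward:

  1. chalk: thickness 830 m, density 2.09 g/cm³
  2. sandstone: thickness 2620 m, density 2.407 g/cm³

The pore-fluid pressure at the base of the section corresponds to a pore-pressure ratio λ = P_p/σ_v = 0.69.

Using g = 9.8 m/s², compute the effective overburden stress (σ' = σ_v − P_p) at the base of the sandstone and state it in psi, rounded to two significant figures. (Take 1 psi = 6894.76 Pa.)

3500 psi

Overburden (lithostatic) stress σ_v:
chalk: 2090 kg/m³ × 9.8 m/s² × 830 m = 1.700×10^7 Pa = 17.00 MPa
sandstone: 2407 kg/m³ × 9.8 m/s² × 2620 m = 6.180×10^7 Pa = 61.80 MPa
Total = 17.00 + 61.80 = 78.802 MPa
Pore pressure P_p = λ·σ_v = 0.69 × 78.80 MPa = 54.37 MPa
Effective stress σ' = σ_v − P_p = 78.80 − 54.37 = 24.429 MPa = 3543.1 psi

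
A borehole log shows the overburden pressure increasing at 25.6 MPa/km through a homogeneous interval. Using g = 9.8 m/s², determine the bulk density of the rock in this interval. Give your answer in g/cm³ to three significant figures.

2.61 g/cm³

ρ = (dP/dz)/g = 25.6 MPa/km / 9.8 m/s² = 25600 Pa/m / 9.8 m/s² = 2612.2 kg/m³
= 2.612 g/cm³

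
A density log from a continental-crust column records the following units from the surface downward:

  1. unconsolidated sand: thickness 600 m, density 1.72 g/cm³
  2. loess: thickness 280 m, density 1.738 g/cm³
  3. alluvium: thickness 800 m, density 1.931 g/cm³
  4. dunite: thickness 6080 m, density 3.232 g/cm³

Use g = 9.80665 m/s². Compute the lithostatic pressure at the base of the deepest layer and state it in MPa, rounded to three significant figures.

unconsolidated sand: 1720 kg/m³ × 9.80665 m/s² × 600 m = 1.012×10^7 Pa = 10.12 MPa
loess: 1738 kg/m³ × 9.80665 m/s² × 280 m = 4.772×10^6 Pa = 4.772 MPa
alluvium: 1931 kg/m³ × 9.80665 m/s² × 800 m = 1.515×10^7 Pa = 15.15 MPa
dunite: 3232 kg/m³ × 9.80665 m/s² × 6080 m = 1.927×10^8 Pa = 192.7 MPa
Total = 10.12 + 4.772 + 15.15 + 192.7 = 222.75 MPa

223 MPa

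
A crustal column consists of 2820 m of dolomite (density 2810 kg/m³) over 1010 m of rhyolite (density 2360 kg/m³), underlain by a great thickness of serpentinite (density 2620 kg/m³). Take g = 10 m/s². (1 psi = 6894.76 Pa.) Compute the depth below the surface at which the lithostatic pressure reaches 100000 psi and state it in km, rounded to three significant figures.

26.2 km

Pressure at base of upper layers: 2810×10×2820 + 2360×10×1010 = 1.031×10^8 Pa = 14950 psi
Remaining pressure to be supplied by serpentinite: 6.895×10^8 − 1.031×10^8 = 5.864×10^8 Pa
Additional depth in serpentinite = 5.864×10^8 Pa / (2620 kg/m³ × 10 m/s²) = 22382 m
Total depth = 3830 m + 22382 m = 26212 m
= 26.212 km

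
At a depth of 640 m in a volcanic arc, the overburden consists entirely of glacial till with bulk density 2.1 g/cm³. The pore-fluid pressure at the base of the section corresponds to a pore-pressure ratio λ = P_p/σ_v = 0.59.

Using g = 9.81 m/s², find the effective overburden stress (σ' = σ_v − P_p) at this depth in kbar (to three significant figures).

Overburden (lithostatic) stress σ_v:
glacial till: 2100 kg/m³ × 9.81 m/s² × 640 m = 1.318×10^7 Pa = 13.18 MPa
Pore pressure P_p = λ·σ_v = 0.59 × 13.18 MPa = 7.779 MPa
Effective stress σ' = σ_v − P_p = 13.18 − 7.779 = 5.4057 MPa = 0.054057 kbar

0.0541 kbar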